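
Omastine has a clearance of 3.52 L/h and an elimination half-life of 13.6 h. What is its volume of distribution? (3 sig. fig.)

k = ln 2 / t½ = ln 2 / 13.6 = 0.05097 h⁻¹
V = CL / k = 3.52 / 0.05097 ≈ 69.1 L

69.1 L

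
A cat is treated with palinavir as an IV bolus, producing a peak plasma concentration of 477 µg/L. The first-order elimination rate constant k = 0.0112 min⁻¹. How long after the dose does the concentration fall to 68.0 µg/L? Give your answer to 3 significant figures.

C(t) = C₀ e^(−kt)  ⇒  t = ln(C₀/C) / k
t = ln(477/68.0) / 0.01120 = 1.948 / 0.01120 ≈ 174 minutes

174 minutes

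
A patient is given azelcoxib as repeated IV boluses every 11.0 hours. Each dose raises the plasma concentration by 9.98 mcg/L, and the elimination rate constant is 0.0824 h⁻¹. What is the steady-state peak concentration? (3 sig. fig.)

16.7 mcg/L

Fraction remaining after one interval: e^(−kτ) = e^(−0.08240 × 11.0) = 0.4040
R = 1 / (1 − 0.4040) = 1.678
Css,max = 9.98 × 1.678 ≈ 16.7 mcg/L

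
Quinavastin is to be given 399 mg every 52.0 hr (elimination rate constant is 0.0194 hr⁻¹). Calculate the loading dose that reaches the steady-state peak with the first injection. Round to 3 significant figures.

628 mg

Accumulation ratio R = 1 / (1 − e^(−kτ)) = 1 / (1 − e^(−0.01940×52.0)) = 1 / (1 − 0.3647) = 1.574
Loading dose = maintenance dose × R = 399 × 1.574 ≈ 628 mg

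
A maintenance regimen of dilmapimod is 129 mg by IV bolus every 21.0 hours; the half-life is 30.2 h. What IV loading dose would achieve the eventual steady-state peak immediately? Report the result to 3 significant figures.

337 mg

k = ln 2 / 30.2 = 0.02295 h⁻¹
Accumulation ratio R = 1 / (1 − e^(−kτ)) = 1 / (1 − e^(−0.02295×21.0)) = 1 / (1 − 0.6176) = 2.615
Loading dose = maintenance dose × R = 129 × 2.615 ≈ 337 mg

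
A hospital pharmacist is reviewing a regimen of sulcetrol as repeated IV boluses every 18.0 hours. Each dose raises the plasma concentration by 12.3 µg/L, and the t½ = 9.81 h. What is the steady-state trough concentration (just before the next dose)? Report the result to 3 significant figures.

4.79 µg/L

k = ln 2 / 9.81 = 0.07066 h⁻¹
Fraction remaining after one interval: e^(−kτ) = e^(−0.07066 × 18.0) = 0.2803
R = 1 / (1 − 0.2803) = 1.390
Css,max = 12.3 × 1.390 = 17.09 µg/L
Css,min = Css,max × e^(−kτ) = 17.09 × 0.2803 ≈ 4.79 µg/L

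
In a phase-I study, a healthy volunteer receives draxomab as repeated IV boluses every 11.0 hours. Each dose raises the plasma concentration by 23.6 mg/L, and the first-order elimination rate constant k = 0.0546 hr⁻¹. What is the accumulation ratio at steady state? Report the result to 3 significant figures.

Fraction remaining after one interval: e^(−kτ) = e^(−0.05460 × 11.0) = 0.5485
R = 1 / (1 − 0.5485) = 1 / 0.4515 ≈ 2.21

2.21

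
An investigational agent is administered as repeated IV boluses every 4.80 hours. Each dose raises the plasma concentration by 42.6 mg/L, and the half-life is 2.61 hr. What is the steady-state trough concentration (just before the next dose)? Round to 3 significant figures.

16.5 mg/L

k = ln 2 / 2.61 = 0.2656 hr⁻¹
Fraction remaining after one interval: e^(−kτ) = e^(−0.2656 × 4.80) = 0.2795
R = 1 / (1 − 0.2795) = 1.388
Css,max = 42.6 × 1.388 = 59.13 mg/L
Css,min = Css,max × e^(−kτ) = 59.13 × 0.2795 ≈ 16.5 mg/L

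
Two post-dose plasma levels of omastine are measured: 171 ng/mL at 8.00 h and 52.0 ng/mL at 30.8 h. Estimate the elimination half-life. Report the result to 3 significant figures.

13.3 hours

k = ln(C₁/C₂) / (t₂ − t₁) = ln(171/52.0) / (30.8 − 8.00)
  = 1.190 / 22.80 = 0.05221 h⁻¹
t½ = ln 2 / k = ln 2 / 0.05221 ≈ 13.3 hours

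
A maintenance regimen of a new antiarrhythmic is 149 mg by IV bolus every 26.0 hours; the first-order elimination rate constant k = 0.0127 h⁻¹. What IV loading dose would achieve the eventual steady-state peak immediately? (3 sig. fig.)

530 mg

Accumulation ratio R = 1 / (1 − e^(−kτ)) = 1 / (1 − e^(−0.01270×26.0)) = 1 / (1 − 0.7188) = 3.556
Loading dose = maintenance dose × R = 149 × 3.556 ≈ 530 mg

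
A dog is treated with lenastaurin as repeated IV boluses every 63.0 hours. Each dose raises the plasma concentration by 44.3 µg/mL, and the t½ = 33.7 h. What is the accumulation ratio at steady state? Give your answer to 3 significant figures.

1.38

k = ln 2 / 33.7 = 0.02057 h⁻¹
Fraction remaining after one interval: e^(−kτ) = e^(−0.02057 × 63.0) = 0.2737
R = 1 / (1 − 0.2737) = 1 / 0.7263 ≈ 1.38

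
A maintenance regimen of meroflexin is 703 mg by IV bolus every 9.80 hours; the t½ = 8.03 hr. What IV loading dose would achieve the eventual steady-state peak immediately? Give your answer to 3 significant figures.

k = ln 2 / 8.03 = 0.08632 hr⁻¹
Accumulation ratio R = 1 / (1 − e^(−kτ)) = 1 / (1 − e^(−0.08632×9.80)) = 1 / (1 − 0.4292) = 1.752
Loading dose = maintenance dose × R = 703 × 1.752 ≈ 1230 mg

1230 mg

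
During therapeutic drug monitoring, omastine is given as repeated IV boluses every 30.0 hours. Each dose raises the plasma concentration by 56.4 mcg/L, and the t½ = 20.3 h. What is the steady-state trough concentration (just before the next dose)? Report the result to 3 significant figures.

31.6 mcg/L

k = ln 2 / 20.3 = 0.03415 h⁻¹
Fraction remaining after one interval: e^(−kτ) = e^(−0.03415 × 30.0) = 0.3590
R = 1 / (1 − 0.3590) = 1.560
Css,max = 56.4 × 1.560 = 87.99 mcg/L
Css,min = Css,max × e^(−kτ) = 87.99 × 0.3590 ≈ 31.6 mcg/L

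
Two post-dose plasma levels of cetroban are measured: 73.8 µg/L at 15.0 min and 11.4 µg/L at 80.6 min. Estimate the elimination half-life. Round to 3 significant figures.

k = ln(C₁/C₂) / (t₂ − t₁) = ln(73.8/11.4) / (80.6 − 15.0)
  = 1.868 / 65.60 = 0.02847 min⁻¹
t½ = ln 2 / k = ln 2 / 0.02847 ≈ 24.3 minutes

24.3 minutes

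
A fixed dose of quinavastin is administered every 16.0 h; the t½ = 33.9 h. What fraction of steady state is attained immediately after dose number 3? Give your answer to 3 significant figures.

k = ln 2 / 33.9 = 0.02045 h⁻¹
f_n = 1 − e^(−nkτ) = 1 − e^(−3 × 0.02045 × 16.0) = 1 − e^(−0.9814) = 1 − 0.3748 ≈ 0.625

0.625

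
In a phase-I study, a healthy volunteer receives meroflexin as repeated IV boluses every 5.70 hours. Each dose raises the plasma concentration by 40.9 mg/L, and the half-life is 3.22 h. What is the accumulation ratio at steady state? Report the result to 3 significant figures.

1.41

k = ln 2 / 3.22 = 0.2153 h⁻¹
Fraction remaining after one interval: e^(−kτ) = e^(−0.2153 × 5.70) = 0.2932
R = 1 / (1 − 0.2932) = 1 / 0.7068 ≈ 1.41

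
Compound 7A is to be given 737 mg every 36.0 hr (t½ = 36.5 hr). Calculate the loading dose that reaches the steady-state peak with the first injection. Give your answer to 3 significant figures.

k = ln 2 / 36.5 = 0.01899 hr⁻¹
Accumulation ratio R = 1 / (1 − e^(−kτ)) = 1 / (1 − e^(−0.01899×36.0)) = 1 / (1 − 0.5048) = 2.019
Loading dose = maintenance dose × R = 737 × 2.019 ≈ 1490 mg

1490 mg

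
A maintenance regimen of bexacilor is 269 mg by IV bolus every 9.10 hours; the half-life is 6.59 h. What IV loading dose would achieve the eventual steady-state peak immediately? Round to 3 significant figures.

k = ln 2 / 6.59 = 0.1052 h⁻¹
Accumulation ratio R = 1 / (1 − e^(−kτ)) = 1 / (1 − e^(−0.1052×9.10)) = 1 / (1 − 0.3840) = 1.623
Loading dose = maintenance dose × R = 269 × 1.623 ≈ 437 mg

437 mg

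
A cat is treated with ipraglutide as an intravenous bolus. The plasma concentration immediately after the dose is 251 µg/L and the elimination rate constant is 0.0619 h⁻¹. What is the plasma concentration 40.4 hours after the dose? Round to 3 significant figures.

20.6 µg/L

C(t) = C₀ e^(−kt) = 251 × e^(−0.06190 × 40.4) = 251 × e^(−2.501) = 251 × 0.08202 ≈ 20.6 µg/L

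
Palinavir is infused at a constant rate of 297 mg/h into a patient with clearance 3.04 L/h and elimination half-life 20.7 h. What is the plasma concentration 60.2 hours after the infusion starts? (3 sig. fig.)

84.7 µg/mL

Css = rate / CL = 297 / 3.04 = 97.70 µg/mL
k = ln 2 / 20.7 = 0.03349 h⁻¹
C(t) = Css (1 − e^(−kt)) = 97.70 × (1 − e^(−2.016)) = 97.70 × 0.8668 ≈ 84.7 µg/mL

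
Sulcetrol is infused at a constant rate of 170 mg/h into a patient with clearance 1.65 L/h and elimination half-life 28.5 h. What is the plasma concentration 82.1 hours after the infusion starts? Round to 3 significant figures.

Css = rate / CL = 170 / 1.65 = 103.0 mg/L
k = ln 2 / 28.5 = 0.02432 h⁻¹
C(t) = Css (1 − e^(−kt)) = 103.0 × (1 − e^(−1.997)) = 103.0 × 0.8642 ≈ 89.0 mg/L

89.0 mg/L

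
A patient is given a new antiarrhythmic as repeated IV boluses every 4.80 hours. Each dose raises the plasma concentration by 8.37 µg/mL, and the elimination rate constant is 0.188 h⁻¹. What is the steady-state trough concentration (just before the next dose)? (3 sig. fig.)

5.71 µg/mL

Fraction remaining after one interval: e^(−kτ) = e^(−0.1880 × 4.80) = 0.4056
R = 1 / (1 − 0.4056) = 1.682
Css,max = 8.37 × 1.682 = 14.08 µg/mL
Css,min = Css,max × e^(−kτ) = 14.08 × 0.4056 ≈ 5.71 µg/mL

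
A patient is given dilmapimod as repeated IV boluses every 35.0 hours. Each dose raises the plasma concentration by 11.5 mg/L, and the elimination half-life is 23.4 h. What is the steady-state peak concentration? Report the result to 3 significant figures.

17.8 mg/L

k = ln 2 / 23.4 = 0.02962 h⁻¹
Fraction remaining after one interval: e^(−kτ) = e^(−0.02962 × 35.0) = 0.3546
R = 1 / (1 − 0.3546) = 1.549
Css,max = 11.5 × 1.549 ≈ 17.8 mg/L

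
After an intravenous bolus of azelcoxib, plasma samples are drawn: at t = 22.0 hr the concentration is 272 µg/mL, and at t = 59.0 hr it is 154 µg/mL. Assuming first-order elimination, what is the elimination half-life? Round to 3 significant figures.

45.1 hours

k = ln(C₁/C₂) / (t₂ − t₁) = ln(272/154) / (59.0 − 22.0)
  = 0.5688 / 37.00 = 0.01537 hr⁻¹
t½ = ln 2 / k = ln 2 / 0.01537 ≈ 45.1 hours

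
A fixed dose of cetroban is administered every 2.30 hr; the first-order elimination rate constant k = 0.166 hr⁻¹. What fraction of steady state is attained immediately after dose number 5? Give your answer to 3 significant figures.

0.852

f_n = 1 − e^(−nkτ) = 1 − e^(−5 × 0.1660 × 2.30) = 1 − e^(−1.909) = 1 − 0.1482 ≈ 0.852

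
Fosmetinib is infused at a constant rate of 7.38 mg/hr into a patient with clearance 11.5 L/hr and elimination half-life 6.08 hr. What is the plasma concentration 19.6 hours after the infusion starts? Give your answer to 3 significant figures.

0.573 mg/L

Css = rate / CL = 7.38 / 11.5 = 0.6417 mg/L
k = ln 2 / 6.08 = 0.1140 hr⁻¹
C(t) = Css (1 − e^(−kt)) = 0.6417 × (1 − e^(−2.234)) = 0.6417 × 0.8930 ≈ 0.573 mg/L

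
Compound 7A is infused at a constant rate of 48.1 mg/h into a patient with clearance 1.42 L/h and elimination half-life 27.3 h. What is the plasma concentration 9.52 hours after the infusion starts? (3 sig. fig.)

7.27 µg/mL

Css = rate / CL = 48.1 / 1.42 = 33.87 µg/mL
k = ln 2 / 27.3 = 0.02539 h⁻¹
C(t) = Css (1 − e^(−kt)) = 33.87 × (1 − e^(−0.2417)) = 33.87 × 0.2147 ≈ 7.27 µg/mL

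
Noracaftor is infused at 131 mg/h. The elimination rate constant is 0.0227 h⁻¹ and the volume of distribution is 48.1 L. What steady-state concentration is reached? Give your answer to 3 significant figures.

CL = k · V = 0.0227 × 48.1 = 1.092 L/h
Css = rate / CL = 131 / 1.092 ≈ 120 mg/L

120 mg/L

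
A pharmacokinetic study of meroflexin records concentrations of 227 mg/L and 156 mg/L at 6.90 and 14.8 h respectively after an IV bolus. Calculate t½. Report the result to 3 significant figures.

14.6 hours

k = ln(C₁/C₂) / (t₂ − t₁) = ln(227/156) / (14.8 − 6.90)
  = 0.3751 / 7.900 = 0.04748 h⁻¹
t½ = ln 2 / k = ln 2 / 0.04748 ≈ 14.6 hours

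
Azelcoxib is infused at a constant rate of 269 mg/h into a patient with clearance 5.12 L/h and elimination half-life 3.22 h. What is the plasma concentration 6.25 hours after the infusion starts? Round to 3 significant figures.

38.9 mg/L

Css = rate / CL = 269 / 5.12 = 52.54 mg/L
k = ln 2 / 3.22 = 0.2153 h⁻¹
C(t) = Css (1 − e^(−kt)) = 52.54 × (1 − e^(−1.345)) = 52.54 × 0.7396 ≈ 38.9 mg/L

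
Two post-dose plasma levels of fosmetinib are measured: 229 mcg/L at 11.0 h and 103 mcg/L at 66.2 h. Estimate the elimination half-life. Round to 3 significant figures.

47.9 hours

k = ln(C₁/C₂) / (t₂ − t₁) = ln(229/103) / (66.2 − 11.0)
  = 0.7990 / 55.20 = 0.01447 h⁻¹
t½ = ln 2 / k = ln 2 / 0.01447 ≈ 47.9 hours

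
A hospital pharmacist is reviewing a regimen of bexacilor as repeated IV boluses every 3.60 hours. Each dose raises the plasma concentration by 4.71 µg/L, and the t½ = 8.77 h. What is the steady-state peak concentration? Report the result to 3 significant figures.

19.0 µg/L

k = ln 2 / 8.77 = 0.07904 h⁻¹
Fraction remaining after one interval: e^(−kτ) = e^(−0.07904 × 3.60) = 0.7524
R = 1 / (1 − 0.7524) = 4.038
Css,max = 4.71 × 4.038 ≈ 19.0 µg/L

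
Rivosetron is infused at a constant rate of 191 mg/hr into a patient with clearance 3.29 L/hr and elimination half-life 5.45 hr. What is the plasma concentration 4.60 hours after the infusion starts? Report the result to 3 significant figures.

Css = rate / CL = 191 / 3.29 = 58.05 mg/L
k = ln 2 / 5.45 = 0.1272 hr⁻¹
C(t) = Css (1 − e^(−kt)) = 58.05 × (1 − e^(−0.5850)) = 58.05 × 0.4429 ≈ 25.7 mg/L

25.7 mg/L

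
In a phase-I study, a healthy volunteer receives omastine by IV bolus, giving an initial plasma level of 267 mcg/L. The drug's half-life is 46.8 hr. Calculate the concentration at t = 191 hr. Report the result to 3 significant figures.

15.8 mcg/L

k = ln 2 / 46.8 = 0.01481 hr⁻¹
C(t) = C₀ e^(−kt) = 267 × e^(−0.01481 × 191) = 267 × e^(−2.829) = 267 × 0.05908 ≈ 15.8 mcg/L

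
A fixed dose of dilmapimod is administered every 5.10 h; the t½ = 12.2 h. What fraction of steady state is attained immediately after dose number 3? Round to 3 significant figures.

0.581

k = ln 2 / 12.2 = 0.05682 h⁻¹
f_n = 1 − e^(−nkτ) = 1 − e^(−3 × 0.05682 × 5.10) = 1 − e^(−0.8693) = 1 − 0.4193 ≈ 0.581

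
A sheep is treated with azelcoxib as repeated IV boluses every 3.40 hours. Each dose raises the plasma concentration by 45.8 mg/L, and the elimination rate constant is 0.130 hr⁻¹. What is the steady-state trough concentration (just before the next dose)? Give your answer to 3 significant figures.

82.4 mg/L

Fraction remaining after one interval: e^(−kτ) = e^(−0.1300 × 3.40) = 0.6427
R = 1 / (1 − 0.6427) = 2.799
Css,max = 45.8 × 2.799 = 128.2 mg/L
Css,min = Css,max × e^(−kτ) = 128.2 × 0.6427 ≈ 82.4 mg/L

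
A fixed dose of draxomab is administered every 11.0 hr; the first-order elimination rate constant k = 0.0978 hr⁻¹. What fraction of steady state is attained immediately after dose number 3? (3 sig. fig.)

0.960

f_n = 1 − e^(−nkτ) = 1 − e^(−3 × 0.09780 × 11.0) = 1 − e^(−3.227) = 1 − 0.03966 ≈ 0.960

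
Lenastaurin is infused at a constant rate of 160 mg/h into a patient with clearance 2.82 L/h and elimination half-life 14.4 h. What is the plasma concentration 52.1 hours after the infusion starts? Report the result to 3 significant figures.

Css = rate / CL = 160 / 2.82 = 56.74 mg/L
k = ln 2 / 14.4 = 0.04814 h⁻¹
C(t) = Css (1 − e^(−kt)) = 56.74 × (1 − e^(−2.508)) = 56.74 × 0.9186 ≈ 52.1 mg/L

52.1 mg/L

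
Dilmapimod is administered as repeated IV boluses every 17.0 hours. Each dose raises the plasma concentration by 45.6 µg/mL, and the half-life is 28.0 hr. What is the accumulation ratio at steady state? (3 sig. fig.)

k = ln 2 / 28.0 = 0.02476 hr⁻¹
Fraction remaining after one interval: e^(−kτ) = e^(−0.02476 × 17.0) = 0.6565
R = 1 / (1 − 0.6565) = 1 / 0.3435 ≈ 2.91

2.91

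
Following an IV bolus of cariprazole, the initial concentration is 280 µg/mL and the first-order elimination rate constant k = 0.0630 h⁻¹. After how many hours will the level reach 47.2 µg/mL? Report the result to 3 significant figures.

28.3 hours

C(t) = C₀ e^(−kt)  ⇒  t = ln(C₀/C) / k
t = ln(280/47.2) / 0.06300 = 1.780 / 0.06300 ≈ 28.3 hours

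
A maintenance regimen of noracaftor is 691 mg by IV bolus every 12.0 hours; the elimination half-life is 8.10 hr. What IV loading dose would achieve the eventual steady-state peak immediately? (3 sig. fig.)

1080 mg

k = ln 2 / 8.10 = 0.08557 hr⁻¹
Accumulation ratio R = 1 / (1 − e^(−kτ)) = 1 / (1 − e^(−0.08557×12.0)) = 1 / (1 − 0.3581) = 1.558
Loading dose = maintenance dose × R = 691 × 1.558 ≈ 1080 mg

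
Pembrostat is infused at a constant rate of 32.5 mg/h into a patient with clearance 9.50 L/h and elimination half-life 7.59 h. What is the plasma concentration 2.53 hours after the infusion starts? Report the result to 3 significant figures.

0.706 µg/mL

Css = rate / CL = 32.5 / 9.50 = 3.421 µg/mL
k = ln 2 / 7.59 = 0.09132 h⁻¹
C(t) = Css (1 − e^(−kt)) = 3.421 × (1 − e^(−0.2310)) = 3.421 × 0.2063 ≈ 0.706 µg/mL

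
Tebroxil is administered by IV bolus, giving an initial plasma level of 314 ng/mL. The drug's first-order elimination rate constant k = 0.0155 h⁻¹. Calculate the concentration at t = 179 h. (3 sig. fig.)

C(t) = C₀ e^(−kt) = 314 × e^(−0.01550 × 179) = 314 × e^(−2.775) = 314 × 0.06238 ≈ 19.6 ng/mL

19.6 ng/mL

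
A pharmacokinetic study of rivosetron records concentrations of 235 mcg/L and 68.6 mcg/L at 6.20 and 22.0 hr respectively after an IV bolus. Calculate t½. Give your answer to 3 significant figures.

k = ln(C₁/C₂) / (t₂ − t₁) = ln(235/68.6) / (22.0 − 6.20)
  = 1.231 / 15.80 = 0.07793 hr⁻¹
t½ = ln 2 / k = ln 2 / 0.07793 ≈ 8.89 hours

8.89 hours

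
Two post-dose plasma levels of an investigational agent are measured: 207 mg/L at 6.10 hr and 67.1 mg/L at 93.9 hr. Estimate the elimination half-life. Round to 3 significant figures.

k = ln(C₁/C₂) / (t₂ − t₁) = ln(207/67.1) / (93.9 − 6.10)
  = 1.127 / 87.80 = 0.01283 hr⁻¹
t½ = ln 2 / k = ln 2 / 0.01283 ≈ 54.0 hours

54.0 hours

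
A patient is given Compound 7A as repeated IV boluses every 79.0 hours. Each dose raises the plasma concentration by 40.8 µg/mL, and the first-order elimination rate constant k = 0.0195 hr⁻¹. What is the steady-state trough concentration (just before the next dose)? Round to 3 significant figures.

11.1 µg/mL

Fraction remaining after one interval: e^(−kτ) = e^(−0.01950 × 79.0) = 0.2143
R = 1 / (1 − 0.2143) = 1.273
Css,max = 40.8 × 1.273 = 51.93 µg/mL
Css,min = Css,max × e^(−kτ) = 51.93 × 0.2143 ≈ 11.1 µg/mL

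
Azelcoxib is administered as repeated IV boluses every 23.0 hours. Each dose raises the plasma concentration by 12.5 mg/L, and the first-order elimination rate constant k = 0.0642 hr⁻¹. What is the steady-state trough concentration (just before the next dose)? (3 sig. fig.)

Fraction remaining after one interval: e^(−kτ) = e^(−0.06420 × 23.0) = 0.2284
R = 1 / (1 − 0.2284) = 1.296
Css,max = 12.5 × 1.296 = 16.20 mg/L
Css,min = Css,max × e^(−kτ) = 16.20 × 0.2284 ≈ 3.70 mg/L

3.70 mg/L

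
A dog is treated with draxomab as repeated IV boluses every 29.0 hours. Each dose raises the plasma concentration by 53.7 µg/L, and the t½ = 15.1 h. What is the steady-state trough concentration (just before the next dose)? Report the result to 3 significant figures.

k = ln 2 / 15.1 = 0.04590 h⁻¹
Fraction remaining after one interval: e^(−kτ) = e^(−0.04590 × 29.0) = 0.2642
R = 1 / (1 − 0.2642) = 1.359
Css,max = 53.7 × 1.359 = 72.98 µg/L
Css,min = Css,max × e^(−kτ) = 72.98 × 0.2642 ≈ 19.3 µg/L

19.3 µg/L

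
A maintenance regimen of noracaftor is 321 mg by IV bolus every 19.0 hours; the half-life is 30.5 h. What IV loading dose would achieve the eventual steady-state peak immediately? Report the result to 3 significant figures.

915 mg

k = ln 2 / 30.5 = 0.02273 h⁻¹
Accumulation ratio R = 1 / (1 − e^(−kτ)) = 1 / (1 − e^(−0.02273×19.0)) = 1 / (1 − 0.6493) = 2.852
Loading dose = maintenance dose × R = 321 × 2.852 ≈ 915 mg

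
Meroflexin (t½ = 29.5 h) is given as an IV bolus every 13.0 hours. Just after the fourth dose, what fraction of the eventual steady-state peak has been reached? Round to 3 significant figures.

0.705

k = ln 2 / 29.5 = 0.02350 h⁻¹
f_n = 1 − e^(−nkτ) = 1 − e^(−4 × 0.02350 × 13.0) = 1 − e^(−1.222) = 1 − 0.2947 ≈ 0.705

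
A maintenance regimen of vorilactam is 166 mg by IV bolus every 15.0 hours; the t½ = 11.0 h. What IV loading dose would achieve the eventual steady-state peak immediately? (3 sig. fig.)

k = ln 2 / 11.0 = 0.06301 h⁻¹
Accumulation ratio R = 1 / (1 − e^(−kτ)) = 1 / (1 − e^(−0.06301×15.0)) = 1 / (1 − 0.3886) = 1.636
Loading dose = maintenance dose × R = 166 × 1.636 ≈ 272 mg

272 mg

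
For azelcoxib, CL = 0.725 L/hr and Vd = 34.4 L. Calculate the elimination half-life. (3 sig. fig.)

k = CL / V = 0.725 / 34.4 = 0.02108 hr⁻¹
t½ = ln 2 / k = ln 2 / 0.02108 ≈ 32.9 hours

32.9 hours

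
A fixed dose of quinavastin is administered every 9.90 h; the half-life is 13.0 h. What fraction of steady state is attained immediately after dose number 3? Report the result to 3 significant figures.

k = ln 2 / 13.0 = 0.05332 h⁻¹
f_n = 1 − e^(−nkτ) = 1 − e^(−3 × 0.05332 × 9.90) = 1 − e^(−1.584) = 1 − 0.2052 ≈ 0.795

0.795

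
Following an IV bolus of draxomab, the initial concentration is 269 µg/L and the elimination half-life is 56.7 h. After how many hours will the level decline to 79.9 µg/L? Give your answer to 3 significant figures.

99.3 hours

k = ln 2 / 56.7 = 0.01222 h⁻¹
C(t) = C₀ e^(−kt)  ⇒  t = ln(C₀/C) / k
t = ln(269/79.9) / 0.01222 = 1.214 / 0.01222 ≈ 99.3 hours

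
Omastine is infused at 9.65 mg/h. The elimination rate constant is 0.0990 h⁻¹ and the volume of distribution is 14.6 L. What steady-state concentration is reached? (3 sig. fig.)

6.68 mg/L

CL = k · V = 0.0990 × 14.6 = 1.445 L/h
Css = rate / CL = 9.65 / 1.445 ≈ 6.68 mg/L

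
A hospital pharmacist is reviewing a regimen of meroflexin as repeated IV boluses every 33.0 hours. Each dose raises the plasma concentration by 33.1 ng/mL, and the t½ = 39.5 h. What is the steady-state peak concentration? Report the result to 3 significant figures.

k = ln 2 / 39.5 = 0.01755 h⁻¹
Fraction remaining after one interval: e^(−kτ) = e^(−0.01755 × 33.0) = 0.5604
R = 1 / (1 − 0.5604) = 2.275
Css,max = 33.1 × 2.275 ≈ 75.3 ng/mL

75.3 ng/mL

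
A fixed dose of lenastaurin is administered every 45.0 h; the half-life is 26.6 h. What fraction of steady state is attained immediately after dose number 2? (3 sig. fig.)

0.904

k = ln 2 / 26.6 = 0.02606 h⁻¹
f_n = 1 − e^(−nkτ) = 1 − e^(−2 × 0.02606 × 45.0) = 1 − e^(−2.345) = 1 − 0.09582 ≈ 0.904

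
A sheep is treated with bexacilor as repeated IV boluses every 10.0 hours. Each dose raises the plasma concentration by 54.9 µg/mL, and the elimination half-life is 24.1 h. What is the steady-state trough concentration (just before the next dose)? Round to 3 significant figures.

k = ln 2 / 24.1 = 0.02876 h⁻¹
Fraction remaining after one interval: e^(−kτ) = e^(−0.02876 × 10.0) = 0.7501
R = 1 / (1 − 0.7501) = 4.001
Css,max = 54.9 × 4.001 = 219.6 µg/mL
Css,min = Css,max × e^(−kτ) = 219.6 × 0.7501 ≈ 165 µg/mL

165 µg/mL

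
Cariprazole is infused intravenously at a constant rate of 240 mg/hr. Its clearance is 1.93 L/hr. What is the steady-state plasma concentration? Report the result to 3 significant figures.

Css = infusion rate / CL = 240 / 1.93 ≈ 124 µg/mL

124 µg/mL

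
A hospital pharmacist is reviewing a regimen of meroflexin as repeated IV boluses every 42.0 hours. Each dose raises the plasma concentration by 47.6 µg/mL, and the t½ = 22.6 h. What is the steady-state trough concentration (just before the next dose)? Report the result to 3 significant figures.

k = ln 2 / 22.6 = 0.03067 h⁻¹
Fraction remaining after one interval: e^(−kτ) = e^(−0.03067 × 42.0) = 0.2758
R = 1 / (1 − 0.2758) = 1.381
Css,max = 47.6 × 1.381 = 65.73 µg/mL
Css,min = Css,max × e^(−kτ) = 65.73 × 0.2758 ≈ 18.1 µg/mL

18.1 µg/mL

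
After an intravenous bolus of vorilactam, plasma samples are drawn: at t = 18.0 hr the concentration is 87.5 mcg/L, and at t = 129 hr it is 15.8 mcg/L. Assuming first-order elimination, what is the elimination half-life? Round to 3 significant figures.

k = ln(C₁/C₂) / (t₂ − t₁) = ln(87.5/15.8) / (129 − 18.0)
  = 1.712 / 111.0 = 0.01542 hr⁻¹
t½ = ln 2 / k = ln 2 / 0.01542 ≈ 45.0 hours

45.0 hours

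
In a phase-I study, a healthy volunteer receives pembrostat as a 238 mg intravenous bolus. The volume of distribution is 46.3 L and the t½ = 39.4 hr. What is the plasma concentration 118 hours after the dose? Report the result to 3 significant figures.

C₀ = dose / V = 238 / 46.3 = 5.140 mg/L
k = ln 2 / 39.4 = 0.01759 hr⁻¹
C(t) = C₀ e^(−kt) = 5.140 × e^(−0.01759 × 118) = 5.140 × e^(−2.076) = 5.140 × 0.1254 ≈ 0.645 mg/L

0.645 mg/L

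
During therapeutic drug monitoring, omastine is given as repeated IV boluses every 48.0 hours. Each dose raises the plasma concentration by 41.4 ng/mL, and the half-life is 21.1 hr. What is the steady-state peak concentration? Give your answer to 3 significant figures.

52.2 ng/mL

k = ln 2 / 21.1 = 0.03285 hr⁻¹
Fraction remaining after one interval: e^(−kτ) = e^(−0.03285 × 48.0) = 0.2066
R = 1 / (1 − 0.2066) = 1.260
Css,max = 41.4 × 1.260 ≈ 52.2 ng/mL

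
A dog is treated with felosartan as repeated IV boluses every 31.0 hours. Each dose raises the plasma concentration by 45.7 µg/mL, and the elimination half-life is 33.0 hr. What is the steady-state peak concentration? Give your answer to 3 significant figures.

k = ln 2 / 33.0 = 0.02100 hr⁻¹
Fraction remaining after one interval: e^(−kτ) = e^(−0.02100 × 31.0) = 0.5215
R = 1 / (1 − 0.5215) = 2.090
Css,max = 45.7 × 2.090 ≈ 95.5 µg/mL

95.5 µg/mL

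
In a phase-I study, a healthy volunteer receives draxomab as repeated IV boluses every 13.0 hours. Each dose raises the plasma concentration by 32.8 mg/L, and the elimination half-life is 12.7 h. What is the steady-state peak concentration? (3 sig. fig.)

k = ln 2 / 12.7 = 0.05458 h⁻¹
Fraction remaining after one interval: e^(−kτ) = e^(−0.05458 × 13.0) = 0.4919
R = 1 / (1 − 0.4919) = 1.968
Css,max = 32.8 × 1.968 ≈ 64.6 mg/L

64.6 mg/L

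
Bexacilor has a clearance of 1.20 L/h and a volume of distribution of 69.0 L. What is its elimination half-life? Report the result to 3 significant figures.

39.9 hours

k = CL / V = 1.20 / 69.0 = 0.01739 h⁻¹
t½ = ln 2 / k = ln 2 / 0.01739 ≈ 39.9 hours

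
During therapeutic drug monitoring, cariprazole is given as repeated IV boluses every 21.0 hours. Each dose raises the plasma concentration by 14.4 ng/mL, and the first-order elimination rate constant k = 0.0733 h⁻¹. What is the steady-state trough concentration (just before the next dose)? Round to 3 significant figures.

Fraction remaining after one interval: e^(−kτ) = e^(−0.07330 × 21.0) = 0.2145
R = 1 / (1 − 0.2145) = 1.273
Css,max = 14.4 × 1.273 = 18.33 ng/mL
Css,min = Css,max × e^(−kτ) = 18.33 × 0.2145 ≈ 3.93 ng/mL

3.93 ng/mL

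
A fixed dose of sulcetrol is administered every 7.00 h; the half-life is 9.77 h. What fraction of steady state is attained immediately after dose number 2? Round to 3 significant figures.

0.630

k = ln 2 / 9.77 = 0.07095 h⁻¹
f_n = 1 − e^(−nkτ) = 1 − e^(−2 × 0.07095 × 7.00) = 1 − e^(−0.9933) = 1 − 0.3704 ≈ 0.630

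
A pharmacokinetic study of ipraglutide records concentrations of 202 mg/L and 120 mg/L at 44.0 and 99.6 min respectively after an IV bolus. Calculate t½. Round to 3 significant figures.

k = ln(C₁/C₂) / (t₂ − t₁) = ln(202/120) / (99.6 − 44.0)
  = 0.5208 / 55.60 = 0.009366 min⁻¹
t½ = ln 2 / k = ln 2 / 0.009366 ≈ 74.0 minutes

74.0 minutes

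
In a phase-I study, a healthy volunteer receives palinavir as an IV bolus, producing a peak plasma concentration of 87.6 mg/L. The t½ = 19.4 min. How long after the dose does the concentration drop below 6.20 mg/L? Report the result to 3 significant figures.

74.1 minutes

k = ln 2 / 19.4 = 0.03573 min⁻¹
C(t) = C₀ e^(−kt)  ⇒  t = ln(C₀/C) / k
t = ln(87.6/6.20) / 0.03573 = 2.648 / 0.03573 ≈ 74.1 minutes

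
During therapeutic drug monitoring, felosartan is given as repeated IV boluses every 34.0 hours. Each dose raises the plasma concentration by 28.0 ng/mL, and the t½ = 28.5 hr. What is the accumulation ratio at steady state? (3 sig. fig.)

k = ln 2 / 28.5 = 0.02432 hr⁻¹
Fraction remaining after one interval: e^(−kτ) = e^(−0.02432 × 34.0) = 0.4374
R = 1 / (1 − 0.4374) = 1 / 0.5626 ≈ 1.78

1.78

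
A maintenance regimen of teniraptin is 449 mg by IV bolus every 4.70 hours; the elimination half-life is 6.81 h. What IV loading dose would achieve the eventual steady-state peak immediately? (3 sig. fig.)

k = ln 2 / 6.81 = 0.1018 h⁻¹
Accumulation ratio R = 1 / (1 − e^(−kτ)) = 1 / (1 − e^(−0.1018×4.70)) = 1 / (1 − 0.6198) = 2.630
Loading dose = maintenance dose × R = 449 × 2.630 ≈ 1180 mg

1180 mg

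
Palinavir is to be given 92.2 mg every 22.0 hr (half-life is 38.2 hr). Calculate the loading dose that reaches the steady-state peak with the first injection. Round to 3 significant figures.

k = ln 2 / 38.2 = 0.01815 hr⁻¹
Accumulation ratio R = 1 / (1 − e^(−kτ)) = 1 / (1 − e^(−0.01815×22.0)) = 1 / (1 − 0.6709) = 3.038
Loading dose = maintenance dose × R = 92.2 × 3.038 ≈ 280 mg

280 mg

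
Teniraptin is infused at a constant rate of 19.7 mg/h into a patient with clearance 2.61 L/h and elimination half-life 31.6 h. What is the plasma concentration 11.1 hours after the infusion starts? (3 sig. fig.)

Css = rate / CL = 19.7 / 2.61 = 7.548 mg/L
k = ln 2 / 31.6 = 0.02194 h⁻¹
C(t) = Css (1 − e^(−kt)) = 7.548 × (1 − e^(−0.2435)) = 7.548 × 0.2161 ≈ 1.63 mg/L

1.63 mg/L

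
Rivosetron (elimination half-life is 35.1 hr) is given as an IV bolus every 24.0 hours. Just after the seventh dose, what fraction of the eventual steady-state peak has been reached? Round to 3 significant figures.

k = ln 2 / 35.1 = 0.01975 hr⁻¹
f_n = 1 − e^(−nkτ) = 1 − e^(−7 × 0.01975 × 24.0) = 1 − e^(−3.318) = 1 − 0.03624 ≈ 0.964

0.964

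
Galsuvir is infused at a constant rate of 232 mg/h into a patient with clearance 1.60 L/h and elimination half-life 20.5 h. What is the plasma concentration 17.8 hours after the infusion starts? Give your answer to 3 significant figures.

Css = rate / CL = 232 / 1.60 = 145.0 µg/mL
k = ln 2 / 20.5 = 0.03381 h⁻¹
C(t) = Css (1 − e^(−kt)) = 145.0 × (1 − e^(−0.6019)) = 145.0 × 0.4522 ≈ 65.6 µg/mL

65.6 µg/mL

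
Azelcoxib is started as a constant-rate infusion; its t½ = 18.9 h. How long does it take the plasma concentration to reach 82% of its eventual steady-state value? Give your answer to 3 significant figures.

46.8 hours

k = ln 2 / 18.9 = 0.03667 h⁻¹
f = 1 − e^(−kt)  ⇒  t = −ln(1 − f) / k
t = −ln(1 − 0.82) / 0.03667 = 1.715 / 0.03667 ≈ 46.8 hours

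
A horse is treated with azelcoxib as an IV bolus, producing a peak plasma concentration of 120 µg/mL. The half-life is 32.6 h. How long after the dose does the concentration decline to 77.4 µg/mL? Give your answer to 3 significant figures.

k = ln 2 / 32.6 = 0.02126 h⁻¹
C(t) = C₀ e^(−kt)  ⇒  t = ln(C₀/C) / k
t = ln(120/77.4) / 0.02126 = 0.4385 / 0.02126 ≈ 20.6 hours

20.6 hours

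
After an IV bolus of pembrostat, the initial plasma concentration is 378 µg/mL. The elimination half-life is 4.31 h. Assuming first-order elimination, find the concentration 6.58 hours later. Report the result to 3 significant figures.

k = ln 2 / 4.31 = 0.1608 h⁻¹
6.58 h is 1.527 half-lives, so C = 378 × (1/2)^1.527 = 378 × 0.3471 ≈ 131 µg/mL

131 µg/mL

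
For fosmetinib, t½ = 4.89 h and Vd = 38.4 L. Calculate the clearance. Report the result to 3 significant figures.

k = ln 2 / t½ = ln 2 / 4.89 = 0.1417 h⁻¹
CL = k · V = 0.1417 × 38.4 ≈ 5.44 L/h

5.44 L/h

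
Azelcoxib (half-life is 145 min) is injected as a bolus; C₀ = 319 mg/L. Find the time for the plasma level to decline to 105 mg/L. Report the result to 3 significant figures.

232 minutes

k = ln 2 / 145 = 0.004780 min⁻¹
C(t) = C₀ e^(−kt)  ⇒  t = ln(C₀/C) / k
t = ln(319/105) / 0.004780 = 1.111 / 0.004780 ≈ 232 minutes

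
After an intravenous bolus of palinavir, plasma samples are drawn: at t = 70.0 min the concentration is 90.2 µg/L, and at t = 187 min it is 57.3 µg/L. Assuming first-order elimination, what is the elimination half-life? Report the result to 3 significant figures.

179 minutes

k = ln(C₁/C₂) / (t₂ − t₁) = ln(90.2/57.3) / (187 − 70.0)
  = 0.4537 / 117.0 = 0.003878 min⁻¹
t½ = ln 2 / k = ln 2 / 0.003878 ≈ 179 minutes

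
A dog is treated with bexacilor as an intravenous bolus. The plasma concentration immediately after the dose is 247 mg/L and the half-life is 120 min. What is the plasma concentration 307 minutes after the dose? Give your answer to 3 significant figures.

k = ln 2 / 120 = 0.005776 min⁻¹
307 min is 2.558 half-lives, so C = 247 × (1/2)^2.558 = 247 × 0.1698 ≈ 41.9 mg/L

41.9 mg/L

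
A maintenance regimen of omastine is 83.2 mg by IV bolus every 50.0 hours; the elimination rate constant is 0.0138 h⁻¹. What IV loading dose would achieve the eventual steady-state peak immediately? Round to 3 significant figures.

Accumulation ratio R = 1 / (1 − e^(−kτ)) = 1 / (1 − e^(−0.01380×50.0)) = 1 / (1 − 0.5016) = 2.006
Loading dose = maintenance dose × R = 83.2 × 2.006 ≈ 167 mg

167 mg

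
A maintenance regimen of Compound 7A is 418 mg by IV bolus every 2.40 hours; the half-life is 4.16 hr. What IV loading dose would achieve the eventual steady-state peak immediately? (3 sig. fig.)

k = ln 2 / 4.16 = 0.1666 hr⁻¹
Accumulation ratio R = 1 / (1 − e^(−kτ)) = 1 / (1 − e^(−0.1666×2.40)) = 1 / (1 − 0.6704) = 3.034
Loading dose = maintenance dose × R = 418 × 3.034 ≈ 1270 mg

1270 mg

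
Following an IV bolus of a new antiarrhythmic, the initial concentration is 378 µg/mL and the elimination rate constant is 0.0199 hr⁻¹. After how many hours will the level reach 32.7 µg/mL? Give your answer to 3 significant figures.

C(t) = C₀ e^(−kt)  ⇒  t = ln(C₀/C) / k
t = ln(378/32.7) / 0.01990 = 2.448 / 0.01990 ≈ 123 hours

123 hours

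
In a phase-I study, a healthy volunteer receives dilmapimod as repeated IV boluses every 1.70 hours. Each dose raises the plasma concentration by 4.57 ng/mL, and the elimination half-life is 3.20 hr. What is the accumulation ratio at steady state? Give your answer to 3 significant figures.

3.25

k = ln 2 / 3.20 = 0.2166 hr⁻¹
Fraction remaining after one interval: e^(−kτ) = e^(−0.2166 × 1.70) = 0.6920
R = 1 / (1 − 0.6920) = 1 / 0.3080 ≈ 3.25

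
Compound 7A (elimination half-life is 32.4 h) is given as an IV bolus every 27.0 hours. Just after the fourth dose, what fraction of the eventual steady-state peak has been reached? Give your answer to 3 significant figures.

k = ln 2 / 32.4 = 0.02139 h⁻¹
f_n = 1 − e^(−nkτ) = 1 − e^(−4 × 0.02139 × 27.0) = 1 − e^(−2.310) = 1 − 0.09921 ≈ 0.901

0.901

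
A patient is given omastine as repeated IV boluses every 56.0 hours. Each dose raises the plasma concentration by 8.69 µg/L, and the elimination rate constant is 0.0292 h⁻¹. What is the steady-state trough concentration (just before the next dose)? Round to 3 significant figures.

2.10 µg/L

Fraction remaining after one interval: e^(−kτ) = e^(−0.02920 × 56.0) = 0.1949
R = 1 / (1 − 0.1949) = 1.242
Css,max = 8.69 × 1.242 = 10.79 µg/L
Css,min = Css,max × e^(−kτ) = 10.79 × 0.1949 ≈ 2.10 µg/L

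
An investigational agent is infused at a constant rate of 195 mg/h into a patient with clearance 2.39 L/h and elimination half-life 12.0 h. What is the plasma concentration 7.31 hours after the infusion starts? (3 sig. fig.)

28.1 mg/L

Css = rate / CL = 195 / 2.39 = 81.59 mg/L
k = ln 2 / 12.0 = 0.05776 h⁻¹
C(t) = Css (1 − e^(−kt)) = 81.59 × (1 − e^(−0.4222)) = 81.59 × 0.3444 ≈ 28.1 mg/L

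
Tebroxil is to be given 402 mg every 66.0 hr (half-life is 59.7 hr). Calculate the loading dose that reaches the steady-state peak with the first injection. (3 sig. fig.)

k = ln 2 / 59.7 = 0.01161 hr⁻¹
Accumulation ratio R = 1 / (1 − e^(−kτ)) = 1 / (1 − e^(−0.01161×66.0)) = 1 / (1 − 0.4647) = 1.868
Loading dose = maintenance dose × R = 402 × 1.868 ≈ 751 mg

751 mg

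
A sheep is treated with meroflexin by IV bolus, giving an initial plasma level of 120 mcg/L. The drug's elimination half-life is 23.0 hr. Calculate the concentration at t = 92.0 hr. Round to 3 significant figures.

k = ln 2 / 23.0 = 0.03014 hr⁻¹
C(t) = C₀ e^(−kt) = 120 × e^(−0.03014 × 92.0) = 120 × e^(−2.773) = 120 × 0.06250 ≈ 7.50 mcg/L

7.50 mcg/L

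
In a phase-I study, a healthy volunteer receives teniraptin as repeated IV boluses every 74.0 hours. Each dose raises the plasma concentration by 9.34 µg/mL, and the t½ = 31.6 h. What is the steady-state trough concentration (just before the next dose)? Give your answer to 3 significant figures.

2.30 µg/mL

k = ln 2 / 31.6 = 0.02194 h⁻¹
Fraction remaining after one interval: e^(−kτ) = e^(−0.02194 × 74.0) = 0.1973
R = 1 / (1 − 0.1973) = 1.246
Css,max = 9.34 × 1.246 = 11.64 µg/mL
Css,min = Css,max × e^(−kτ) = 11.64 × 0.1973 ≈ 2.30 µg/mL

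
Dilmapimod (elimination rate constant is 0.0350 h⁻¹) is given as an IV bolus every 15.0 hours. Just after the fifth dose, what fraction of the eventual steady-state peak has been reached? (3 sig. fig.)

f_n = 1 − e^(−nkτ) = 1 − e^(−5 × 0.03500 × 15.0) = 1 − e^(−2.625) = 1 − 0.07244 ≈ 0.928

0.928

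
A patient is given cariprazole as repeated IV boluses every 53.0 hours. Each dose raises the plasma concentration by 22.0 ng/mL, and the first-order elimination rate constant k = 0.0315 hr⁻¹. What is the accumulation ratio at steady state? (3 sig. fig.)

1.23

Fraction remaining after one interval: e^(−kτ) = e^(−0.03150 × 53.0) = 0.1883
R = 1 / (1 − 0.1883) = 1 / 0.8117 ≈ 1.23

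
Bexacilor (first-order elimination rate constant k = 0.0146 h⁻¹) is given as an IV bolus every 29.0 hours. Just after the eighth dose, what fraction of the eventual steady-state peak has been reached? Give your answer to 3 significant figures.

0.966

f_n = 1 − e^(−nkτ) = 1 − e^(−8 × 0.01460 × 29.0) = 1 − e^(−3.387) = 1 − 0.03380 ≈ 0.966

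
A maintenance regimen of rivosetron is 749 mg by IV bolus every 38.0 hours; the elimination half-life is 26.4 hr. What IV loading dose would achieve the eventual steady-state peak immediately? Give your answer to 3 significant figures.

k = ln 2 / 26.4 = 0.02626 hr⁻¹
Accumulation ratio R = 1 / (1 − e^(−kτ)) = 1 / (1 − e^(−0.02626×38.0)) = 1 / (1 − 0.3687) = 1.584
Loading dose = maintenance dose × R = 749 × 1.584 ≈ 1190 mg

1190 mg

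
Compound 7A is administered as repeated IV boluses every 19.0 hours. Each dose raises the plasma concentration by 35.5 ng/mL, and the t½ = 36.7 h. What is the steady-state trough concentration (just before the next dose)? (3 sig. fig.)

82.2 ng/mL

k = ln 2 / 36.7 = 0.01889 h⁻¹
Fraction remaining after one interval: e^(−kτ) = e^(−0.01889 × 19.0) = 0.6985
R = 1 / (1 − 0.6985) = 3.317
Css,max = 35.5 × 3.317 = 117.7 ng/mL
Css,min = Css,max × e^(−kτ) = 117.7 × 0.6985 ≈ 82.2 ng/mL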